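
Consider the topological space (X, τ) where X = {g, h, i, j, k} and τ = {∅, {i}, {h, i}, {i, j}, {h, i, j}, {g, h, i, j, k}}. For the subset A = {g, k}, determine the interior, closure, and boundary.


int(A) = ∅, cl(A) = {g, k}, ∂A = {g, k}.

Closed sets in (X, τ) are complements of opens:
  closed(X, τ) = {∅, {g, k}, {g, h, k}, {g, j, k}, {g, h, j, k}, {g, h, i, j, k}}.
int(A) = ⋃ {U ∈ τ : U ⊆ A}. Opens contained in A: ∅.
Taking the union of these: int(A) = ∅.
cl(A) = ⋂ {C closed : A ⊆ C}. Closed sets containing A: {g, k}, {g, h, k}, {g, j, k}, {g, h, j, k}, {g, h, i, j, k}.
Intersecting these: cl(A) = {g, k}.
∂A = cl(A) ∖ int(A) = {g, k} ∖ ∅ = {g, k}.


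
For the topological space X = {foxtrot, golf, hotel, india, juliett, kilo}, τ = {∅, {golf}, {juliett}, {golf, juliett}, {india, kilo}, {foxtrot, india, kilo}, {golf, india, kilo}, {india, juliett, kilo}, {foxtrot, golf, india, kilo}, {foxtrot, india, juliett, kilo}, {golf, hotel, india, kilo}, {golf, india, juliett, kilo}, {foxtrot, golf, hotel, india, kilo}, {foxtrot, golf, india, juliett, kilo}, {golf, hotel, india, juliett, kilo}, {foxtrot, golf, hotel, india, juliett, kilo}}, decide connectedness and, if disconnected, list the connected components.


(X, τ) is disconnected; components = [{juliett}, {foxtrot, golf, hotel, india, kilo}].

Find clopen sets (U ∈ τ with X ∖ U ∈ τ):
  U = ∅, X ∖ U = {foxtrot, golf, hotel, india, juliett, kilo} — both open, so U is clopen.
  U = {juliett}, X ∖ U = {foxtrot, golf, hotel, india, kilo} — both open, so U is clopen.
  U = {foxtrot, golf, hotel, india, kilo}, X ∖ U = {juliett} — both open, so U is clopen.
  U = {foxtrot, golf, hotel, india, juliett, kilo}, X ∖ U = ∅ — both open, so U is clopen.
Nontrivial clopen(s) exist: e.g. {juliett}. So (X, τ) is disconnected.
Compute connected components by grouping points that agree on all clopens:
  component: {juliett}
  component: {foxtrot, golf, hotel, india, kilo}


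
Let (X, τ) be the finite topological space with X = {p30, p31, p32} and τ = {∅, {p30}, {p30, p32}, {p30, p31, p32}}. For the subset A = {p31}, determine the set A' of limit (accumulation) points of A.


A' = ∅

For each x ∈ X, list the open sets U ∈ τ with x ∈ U, then check whether U ∩ (A ∖ {x}) ≠ ∅ for every such U.
  x = p30: open {p30} ∋ x has {p30} ∩ (A ∖ {p30}) = ∅, so x is NOT a limit point.
  x = p31: open {p30, p31, p32} ∋ x has {p30, p31, p32} ∩ (A ∖ {p31}) = ∅, so x is NOT a limit point.
  x = p32: open {p30, p32} ∋ x has {p30, p32} ∩ (A ∖ {p32}) = ∅, so x is NOT a limit point.
Collecting: A' = ∅.


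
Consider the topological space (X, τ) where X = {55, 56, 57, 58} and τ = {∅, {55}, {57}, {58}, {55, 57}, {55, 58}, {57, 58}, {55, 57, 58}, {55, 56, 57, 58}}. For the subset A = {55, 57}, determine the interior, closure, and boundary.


int(A) = {55, 57}, cl(A) = {55, 56, 57}, ∂A = {56}.

Closed sets in (X, τ) are complements of opens:
  closed(X, τ) = {∅, {56}, {55, 56}, {56, 57}, {56, 58}, {55, 56, 57}, {55, 56, 58}, {56, 57, 58}, {55, 56, 57, 58}}.
int(A) = ⋃ {U ∈ τ : U ⊆ A}. Opens contained in A: ∅, {55}, {57}, {55, 57}.
Taking the union of these: int(A) = {55, 57}.
cl(A) = ⋂ {C closed : A ⊆ C}. Closed sets containing A: {55, 56, 57}, {55, 56, 57, 58}.
Intersecting these: cl(A) = {55, 56, 57}.
∂A = cl(A) ∖ int(A) = {55, 56, 57} ∖ {55, 57} = {56}.


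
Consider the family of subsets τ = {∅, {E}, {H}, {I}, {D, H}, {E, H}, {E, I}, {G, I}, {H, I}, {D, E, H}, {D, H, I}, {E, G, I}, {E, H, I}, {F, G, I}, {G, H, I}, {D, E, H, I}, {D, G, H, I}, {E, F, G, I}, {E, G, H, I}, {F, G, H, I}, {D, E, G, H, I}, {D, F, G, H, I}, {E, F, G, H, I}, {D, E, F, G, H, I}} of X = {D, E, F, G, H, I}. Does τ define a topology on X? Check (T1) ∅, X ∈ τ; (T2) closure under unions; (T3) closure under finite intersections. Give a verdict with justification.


τ IS a topology on X.

Axiom (T1): ∅ ∈ τ? Yes; X ∈ τ? Yes.
Axiom (T2/T3): check pairwise unions and intersections of members of τ.
All pairwise intersections and unions checked — each lies in τ. Therefore τ satisfies (T1), (T2), (T3): it IS a topology on X.


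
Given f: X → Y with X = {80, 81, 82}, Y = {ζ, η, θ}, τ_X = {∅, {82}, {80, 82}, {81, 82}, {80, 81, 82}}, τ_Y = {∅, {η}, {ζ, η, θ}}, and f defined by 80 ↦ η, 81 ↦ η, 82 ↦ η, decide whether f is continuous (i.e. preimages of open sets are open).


f IS continuous.

Compute f^{-1}(U) for each U ∈ τ_Y:
  U = ∅: f^{-1}(U) = ∅ ∈ τ_X ✓.
  U = {η}: f^{-1}(U) = {80, 81, 82} ∈ τ_X ✓.
  U = {ζ, η, θ}: f^{-1}(U) = {80, 81, 82} ∈ τ_X ✓.
Every preimage lies in τ_X, so f IS continuous.


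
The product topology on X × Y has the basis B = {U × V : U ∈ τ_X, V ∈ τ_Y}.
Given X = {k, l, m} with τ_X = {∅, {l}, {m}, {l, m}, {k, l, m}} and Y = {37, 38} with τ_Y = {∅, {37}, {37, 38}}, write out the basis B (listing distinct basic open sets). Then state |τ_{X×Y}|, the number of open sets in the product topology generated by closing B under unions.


Basis B = {∅ × ∅, {l} × {37}, {m} × {37}, {l} × {37, 38}, {l, m} × {37}, {m} × {37, 38}, {k, l, m} × {37}, {l, m} × {37, 38}, {k, l, m} × {37, 38}}; |τ_{X×Y}| = 14.

Enumerate products U × V with U ∈ τ_X, V ∈ τ_Y (deduplicated):
  ∅ × ∅ = {} (∅)
  {l} × {37} = {(l,37)}
  {m} × {37} = {(m,37)}
  {l} × {37, 38} = {(l,37), (l,38)}
  {l, m} × {37} = {(l,37), (m,37)}
  {m} × {37, 38} = {(m,37), (m,38)}
  {k, l, m} × {37} = {(k,37), (l,37), (m,37)}
  {l, m} × {37, 38} = {(l,37), (l,38), (m,37), (m,38)}
  {k, l, m} × {37, 38} = {(k,37), (k,38), (l,37), (l,38), (m,37), (m,38)}
These 9 distinct sets form the basis B.
Close under arbitrary unions to get τ_{X×Y}; counting gives |τ_{X×Y}| = 14.


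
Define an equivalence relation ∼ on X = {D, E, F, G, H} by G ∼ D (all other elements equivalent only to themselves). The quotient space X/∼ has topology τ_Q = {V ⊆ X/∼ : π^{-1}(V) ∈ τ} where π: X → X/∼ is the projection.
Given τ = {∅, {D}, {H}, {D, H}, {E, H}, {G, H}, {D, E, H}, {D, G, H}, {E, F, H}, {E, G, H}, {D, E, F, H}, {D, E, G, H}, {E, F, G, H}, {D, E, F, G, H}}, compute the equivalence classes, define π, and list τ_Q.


X/∼ = {[D=G], [E], [F], [H]}; |τ_Q| = 7.

Equivalence classes: [D=G], [E], [F], [H].
Quotient map π: X → X/∼ sends D ↦ [D=G], E ↦ [E], F ↦ [F], G ↦ [D=G], H ↦ [H].
For each subset V ⊆ X/∼, compute π^{-1}(V) ⊆ X and check whether π^{-1}(V) ∈ τ. V is open in τ_Q iff π^{-1}(V) ∈ τ.
  V = {}: π^{-1}(V) = ∅ ∈ τ ✓.
  V = {[D=G]}: π^{-1}(V) = {D, G} ∉ τ ✗.
  V = {[E]}: π^{-1}(V) = {E} ∉ τ ✗.
  V = {[D=G], [E]}: π^{-1}(V) = {D, E, G} ∉ τ ✗.
  V = {[F]}: π^{-1}(V) = {F} ∉ τ ✗.
  V = {[D=G], [F]}: π^{-1}(V) = {D, F, G} ∉ τ ✗.
  V = {[E], [F]}: π^{-1}(V) = {E, F} ∉ τ ✗.
  V = {[D=G], [E], [F]}: π^{-1}(V) = {D, E, F, G} ∉ τ ✗.
  V = {[H]}: π^{-1}(V) = {H} ∈ τ ✓.
  V = {[D=G], [H]}: π^{-1}(V) = {D, G, H} ∈ τ ✓.
  V = {[E], [H]}: π^{-1}(V) = {E, H} ∈ τ ✓.
  V = {[D=G], [E], [H]}: π^{-1}(V) = {D, E, G, H} ∈ τ ✓.
  V = {[F], [H]}: π^{-1}(V) = {F, H} ∉ τ ✗.
  V = {[D=G], [F], [H]}: π^{-1}(V) = {D, F, G, H} ∉ τ ✗.
  V = {[E], [F], [H]}: π^{-1}(V) = {E, F, H} ∈ τ ✓.
  V = {[D=G], [E], [F], [H]}: π^{-1}(V) = {D, E, F, G, H} ∈ τ ✓.
Open sets in the quotient: τ_Q = {{}, {[H]}, {[D=G], [H]}, {[E], [H]}, {[D=G], [E], [H]}, {[E], [F], [H]}, {[D=G], [E], [F], [H]}} (7 elements).


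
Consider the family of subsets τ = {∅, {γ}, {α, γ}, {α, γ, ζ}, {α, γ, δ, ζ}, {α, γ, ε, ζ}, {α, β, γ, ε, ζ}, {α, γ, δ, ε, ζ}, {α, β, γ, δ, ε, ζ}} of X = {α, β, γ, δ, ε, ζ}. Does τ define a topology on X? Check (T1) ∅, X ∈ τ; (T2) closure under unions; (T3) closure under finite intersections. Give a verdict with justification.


τ IS a topology on X.

Axiom (T1): ∅ ∈ τ? Yes; X ∈ τ? Yes.
Axiom (T2/T3): check pairwise unions and intersections of members of τ.
All pairwise intersections and unions checked — each lies in τ. Therefore τ satisfies (T1), (T2), (T3): it IS a topology on X.


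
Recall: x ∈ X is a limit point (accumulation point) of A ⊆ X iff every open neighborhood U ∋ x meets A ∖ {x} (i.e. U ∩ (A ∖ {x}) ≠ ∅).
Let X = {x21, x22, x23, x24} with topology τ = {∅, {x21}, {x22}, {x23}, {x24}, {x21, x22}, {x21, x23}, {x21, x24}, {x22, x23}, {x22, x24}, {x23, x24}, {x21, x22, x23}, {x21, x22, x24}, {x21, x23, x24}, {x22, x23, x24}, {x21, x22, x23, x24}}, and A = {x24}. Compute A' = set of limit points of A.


A' = ∅

For each x ∈ X, list the open sets U ∈ τ with x ∈ U, then check whether U ∩ (A ∖ {x}) ≠ ∅ for every such U.
  x = x21: open {x21} ∋ x has {x21} ∩ (A ∖ {x21}) = ∅, so x is NOT a limit point.
  x = x22: open {x22} ∋ x has {x22} ∩ (A ∖ {x22}) = ∅, so x is NOT a limit point.
  x = x23: open {x23} ∋ x has {x23} ∩ (A ∖ {x23}) = ∅, so x is NOT a limit point.
  x = x24: open {x24} ∋ x has {x24} ∩ (A ∖ {x24}) = ∅, so x is NOT a limit point.
Collecting: A' = ∅.


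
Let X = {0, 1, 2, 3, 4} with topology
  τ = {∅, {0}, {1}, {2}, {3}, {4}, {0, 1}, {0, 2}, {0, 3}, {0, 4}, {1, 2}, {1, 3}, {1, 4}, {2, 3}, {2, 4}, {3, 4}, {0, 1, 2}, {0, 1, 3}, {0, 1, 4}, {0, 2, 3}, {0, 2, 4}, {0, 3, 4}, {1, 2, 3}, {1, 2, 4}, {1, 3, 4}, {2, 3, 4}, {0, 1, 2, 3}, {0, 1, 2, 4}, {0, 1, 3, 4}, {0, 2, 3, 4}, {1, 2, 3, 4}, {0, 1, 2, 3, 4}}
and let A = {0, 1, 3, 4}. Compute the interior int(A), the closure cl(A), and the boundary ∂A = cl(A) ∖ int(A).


int(A) = {0, 1, 3, 4}, cl(A) = {0, 1, 3, 4}, ∂A = ∅.

Closed sets in (X, τ) are complements of opens:
  closed(X, τ) = {∅, {0}, {1}, {2}, {3}, {4}, {0, 1}, {0, 2}, {0, 3}, {0, 4}, {1, 2}, {1, 3}, {1, 4}, {2, 3}, {2, 4}, {3, 4}, {0, 1, 2}, {0, 1, 3}, {0, 1, 4}, {0, 2, 3}, {0, 2, 4}, {0, 3, 4}, {1, 2, 3}, {1, 2, 4}, {1, 3, 4}, {2, 3, 4}, {0, 1, 2, 3}, {0, 1, 2, 4}, {0, 1, 3, 4}, {0, 2, 3, 4}, {1, 2, 3, 4}, {0, 1, 2, 3, 4}}.
int(A) = ⋃ {U ∈ τ : U ⊆ A}. Opens contained in A: ∅, {0}, {1}, {3}, {4}, {0, 1}, {0, 3}, {0, 4}, {1, 3}, {1, 4}, {3, 4}, {0, 1, 3}, {0, 1, 4}, {0, 3, 4}, {1, 3, 4}, {0, 1, 3, 4}.
Taking the union of these: int(A) = {0, 1, 3, 4}.
cl(A) = ⋂ {C closed : A ⊆ C}. Closed sets containing A: {0, 1, 3, 4}, {0, 1, 2, 3, 4}.
Intersecting these: cl(A) = {0, 1, 3, 4}.
∂A = cl(A) ∖ int(A) = {0, 1, 3, 4} ∖ {0, 1, 3, 4} = ∅.


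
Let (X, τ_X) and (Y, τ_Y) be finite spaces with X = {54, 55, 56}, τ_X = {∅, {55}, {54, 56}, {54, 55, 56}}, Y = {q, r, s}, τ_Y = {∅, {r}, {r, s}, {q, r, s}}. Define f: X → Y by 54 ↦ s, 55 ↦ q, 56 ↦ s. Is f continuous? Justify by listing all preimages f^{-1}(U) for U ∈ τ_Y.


f IS continuous.

Compute f^{-1}(U) for each U ∈ τ_Y:
  U = ∅: f^{-1}(U) = ∅ ∈ τ_X ✓.
  U = {r}: f^{-1}(U) = ∅ ∈ τ_X ✓.
  U = {r, s}: f^{-1}(U) = {54, 56} ∈ τ_X ✓.
  U = {q, r, s}: f^{-1}(U) = {54, 55, 56} ∈ τ_X ✓.
Every preimage lies in τ_X, so f IS continuous.


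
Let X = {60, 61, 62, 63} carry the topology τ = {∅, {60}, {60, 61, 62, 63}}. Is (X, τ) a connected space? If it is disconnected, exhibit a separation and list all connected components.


(X, τ) is connected.

Find clopen sets (U ∈ τ with X ∖ U ∈ τ):
  U = ∅, X ∖ U = {60, 61, 62, 63} — both open, so U is clopen.
  U = {60, 61, 62, 63}, X ∖ U = ∅ — both open, so U is clopen.
Only trivial clopens (∅ and X) exist, so (X, τ) is connected.
Compute connected components by grouping points that agree on all clopens:
  component: {60, 61, 62, 63}


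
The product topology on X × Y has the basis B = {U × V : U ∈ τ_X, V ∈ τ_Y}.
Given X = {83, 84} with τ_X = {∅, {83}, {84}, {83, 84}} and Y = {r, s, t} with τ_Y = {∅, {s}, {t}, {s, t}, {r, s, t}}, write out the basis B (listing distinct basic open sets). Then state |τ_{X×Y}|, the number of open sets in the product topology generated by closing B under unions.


Basis B = {∅ × ∅, {83} × {s}, {83} × {t}, {84} × {s}, {84} × {t}, {83} × {s, t}, {83, 84} × {s}, {83, 84} × {t}, {84} × {s, t}, {83} × {r, s, t}, {84} × {r, s, t}, {83, 84} × {s, t}, {83, 84} × {r, s, t}}; |τ_{X×Y}| = 25.

Enumerate products U × V with U ∈ τ_X, V ∈ τ_Y (deduplicated):
  ∅ × ∅ = {} (∅)
  {83} × {s} = {(83,s)}
  {83} × {t} = {(83,t)}
  {84} × {s} = {(84,s)}
  {84} × {t} = {(84,t)}
  {83} × {s, t} = {(83,s), (83,t)}
  {83, 84} × {s} = {(83,s), (84,s)}
  {83, 84} × {t} = {(83,t), (84,t)}
  {84} × {s, t} = {(84,s), (84,t)}
  {83} × {r, s, t} = {(83,r), (83,s), (83,t)}
  {84} × {r, s, t} = {(84,r), (84,s), (84,t)}
  {83, 84} × {s, t} = {(83,s), (83,t), (84,s), (84,t)}
  {83, 84} × {r, s, t} = {(83,r), (83,s), (83,t), (84,r), (84,s), (84,t)}
These 13 distinct sets form the basis B.
Close under arbitrary unions to get τ_{X×Y}; counting gives |τ_{X×Y}| = 25.


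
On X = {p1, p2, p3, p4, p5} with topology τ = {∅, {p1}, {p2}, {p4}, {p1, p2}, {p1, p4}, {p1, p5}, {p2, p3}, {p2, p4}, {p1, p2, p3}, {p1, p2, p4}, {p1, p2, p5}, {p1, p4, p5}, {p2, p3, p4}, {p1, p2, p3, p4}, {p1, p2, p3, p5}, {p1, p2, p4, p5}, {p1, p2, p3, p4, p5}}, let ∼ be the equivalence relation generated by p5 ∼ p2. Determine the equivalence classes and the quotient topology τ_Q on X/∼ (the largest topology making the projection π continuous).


X/∼ = {[p1], [p2=p5], [p3], [p4]}; |τ_Q| = 8.

Equivalence classes: [p1], [p2=p5], [p3], [p4].
Quotient map π: X → X/∼ sends p1 ↦ [p1], p2 ↦ [p2=p5], p3 ↦ [p3], p4 ↦ [p4], p5 ↦ [p2=p5].
For each subset V ⊆ X/∼, compute π^{-1}(V) ⊆ X and check whether π^{-1}(V) ∈ τ. V is open in τ_Q iff π^{-1}(V) ∈ τ.
  V = {}: π^{-1}(V) = ∅ ∈ τ ✓.
  V = {[p1]}: π^{-1}(V) = {p1} ∈ τ ✓.
  V = {[p2=p5]}: π^{-1}(V) = {p2, p5} ∉ τ ✗.
  V = {[p1], [p2=p5]}: π^{-1}(V) = {p1, p2, p5} ∈ τ ✓.
  V = {[p3]}: π^{-1}(V) = {p3} ∉ τ ✗.
  V = {[p1], [p3]}: π^{-1}(V) = {p1, p3} ∉ τ ✗.
  V = {[p2=p5], [p3]}: π^{-1}(V) = {p2, p3, p5} ∉ τ ✗.
  V = {[p1], [p2=p5], [p3]}: π^{-1}(V) = {p1, p2, p3, p5} ∈ τ ✓.
  V = {[p4]}: π^{-1}(V) = {p4} ∈ τ ✓.
  V = {[p1], [p4]}: π^{-1}(V) = {p1, p4} ∈ τ ✓.
  V = {[p2=p5], [p4]}: π^{-1}(V) = {p2, p4, p5} ∉ τ ✗.
  V = {[p1], [p2=p5], [p4]}: π^{-1}(V) = {p1, p2, p4, p5} ∈ τ ✓.
  V = {[p3], [p4]}: π^{-1}(V) = {p3, p4} ∉ τ ✗.
  V = {[p1], [p3], [p4]}: π^{-1}(V) = {p1, p3, p4} ∉ τ ✗.
  V = {[p2=p5], [p3], [p4]}: π^{-1}(V) = {p2, p3, p4, p5} ∉ τ ✗.
  V = {[p1], [p2=p5], [p3], [p4]}: π^{-1}(V) = {p1, p2, p3, p4, p5} ∈ τ ✓.
Open sets in the quotient: τ_Q = {{}, {[p1]}, {[p1], [p2=p5]}, {[p1], [p2=p5], [p3]}, {[p4]}, {[p1], [p4]}, {[p1], [p2=p5], [p4]}, {[p1], [p2=p5], [p3], [p4]}} (8 elements).


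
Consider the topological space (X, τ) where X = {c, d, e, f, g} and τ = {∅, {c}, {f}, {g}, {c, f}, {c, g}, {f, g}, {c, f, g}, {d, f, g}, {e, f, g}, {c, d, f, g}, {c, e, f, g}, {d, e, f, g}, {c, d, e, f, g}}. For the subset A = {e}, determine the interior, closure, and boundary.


int(A) = ∅, cl(A) = {e}, ∂A = {e}.

Closed sets in (X, τ) are complements of opens:
  closed(X, τ) = {∅, {c}, {d}, {e}, {c, d}, {c, e}, {d, e}, {c, d, e}, {d, e, f}, {d, e, g}, {c, d, e, f}, {c, d, e, g}, {d, e, f, g}, {c, d, e, f, g}}.
int(A) = ⋃ {U ∈ τ : U ⊆ A}. Opens contained in A: ∅.
Taking the union of these: int(A) = ∅.
cl(A) = ⋂ {C closed : A ⊆ C}. Closed sets containing A: {e}, {c, e}, {d, e}, {c, d, e}, {d, e, f}, {d, e, g}, {c, d, e, f}, {c, d, e, g}, {d, e, f, g}, {c, d, e, f, g}.
Intersecting these: cl(A) = {e}.
∂A = cl(A) ∖ int(A) = {e} ∖ ∅ = {e}.


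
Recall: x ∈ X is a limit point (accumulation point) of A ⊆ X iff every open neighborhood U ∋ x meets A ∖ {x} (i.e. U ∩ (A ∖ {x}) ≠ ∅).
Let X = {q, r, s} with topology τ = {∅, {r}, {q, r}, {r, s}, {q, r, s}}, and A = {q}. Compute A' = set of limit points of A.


A' = ∅

For each x ∈ X, list the open sets U ∈ τ with x ∈ U, then check whether U ∩ (A ∖ {x}) ≠ ∅ for every such U.
  x = q: open {q, r} ∋ x has {q, r} ∩ (A ∖ {q}) = ∅, so x is NOT a limit point.
  x = r: open {r} ∋ x has {r} ∩ (A ∖ {r}) = ∅, so x is NOT a limit point.
  x = s: open {r, s} ∋ x has {r, s} ∩ (A ∖ {s}) = ∅, so x is NOT a limit point.
Collecting: A' = ∅.


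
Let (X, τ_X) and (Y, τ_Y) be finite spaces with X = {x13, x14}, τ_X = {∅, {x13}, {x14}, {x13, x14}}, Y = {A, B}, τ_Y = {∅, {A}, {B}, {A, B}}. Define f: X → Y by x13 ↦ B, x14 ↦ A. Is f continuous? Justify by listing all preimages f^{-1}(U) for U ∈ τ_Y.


f IS continuous.

Compute f^{-1}(U) for each U ∈ τ_Y:
  U = ∅: f^{-1}(U) = ∅ ∈ τ_X ✓.
  U = {A}: f^{-1}(U) = {x14} ∈ τ_X ✓.
  U = {B}: f^{-1}(U) = {x13} ∈ τ_X ✓.
  U = {A, B}: f^{-1}(U) = {x13, x14} ∈ τ_X ✓.
Every preimage lies in τ_X, so f IS continuous.


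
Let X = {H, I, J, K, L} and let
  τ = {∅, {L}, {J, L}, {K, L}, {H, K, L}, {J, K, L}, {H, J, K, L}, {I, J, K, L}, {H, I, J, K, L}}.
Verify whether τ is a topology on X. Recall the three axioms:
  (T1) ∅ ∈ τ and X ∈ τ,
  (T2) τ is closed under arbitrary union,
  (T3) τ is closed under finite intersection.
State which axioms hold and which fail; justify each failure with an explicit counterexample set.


τ IS a topology on X.

Axiom (T1): ∅ ∈ τ? Yes; X ∈ τ? Yes.
Axiom (T2/T3): check pairwise unions and intersections of members of τ.
All pairwise intersections and unions checked — each lies in τ. Therefore τ satisfies (T1), (T2), (T3): it IS a topology on X.


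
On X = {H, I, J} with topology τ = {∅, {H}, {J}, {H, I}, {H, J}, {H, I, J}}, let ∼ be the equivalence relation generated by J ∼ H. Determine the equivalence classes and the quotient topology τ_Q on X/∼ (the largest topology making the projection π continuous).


X/∼ = {[H=J], [I]}; |τ_Q| = 3.

Equivalence classes: [H=J], [I].
Quotient map π: X → X/∼ sends H ↦ [H=J], I ↦ [I], J ↦ [H=J].
For each subset V ⊆ X/∼, compute π^{-1}(V) ⊆ X and check whether π^{-1}(V) ∈ τ. V is open in τ_Q iff π^{-1}(V) ∈ τ.
  V = {}: π^{-1}(V) = ∅ ∈ τ ✓.
  V = {[H=J]}: π^{-1}(V) = {H, J} ∈ τ ✓.
  V = {[I]}: π^{-1}(V) = {I} ∉ τ ✗.
  V = {[H=J], [I]}: π^{-1}(V) = {H, I, J} ∈ τ ✓.
Open sets in the quotient: τ_Q = {{}, {[H=J]}, {[H=J], [I]}} (3 elements).


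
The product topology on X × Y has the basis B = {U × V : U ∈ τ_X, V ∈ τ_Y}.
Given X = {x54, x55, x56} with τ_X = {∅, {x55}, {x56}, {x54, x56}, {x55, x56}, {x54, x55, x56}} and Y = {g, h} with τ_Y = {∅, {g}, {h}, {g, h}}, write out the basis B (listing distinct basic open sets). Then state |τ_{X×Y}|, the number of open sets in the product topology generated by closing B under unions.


Basis B = {∅ × ∅, {x55} × {g}, {x55} × {h}, {x56} × {g}, {x56} × {h}, {x54, x56} × {g}, {x54, x56} × {h}, {x55} × {g, h}, {x55, x56} × {g}, {x55, x56} × {h}, {x56} × {g, h}, {x54, x55, x56} × {g}, {x54, x55, x56} × {h}, {x54, x56} × {g, h}, {x55, x56} × {g, h}, {x54, x55, x56} × {g, h}}; |τ_{X×Y}| = 36.

Enumerate products U × V with U ∈ τ_X, V ∈ τ_Y (deduplicated):
  ∅ × ∅ = {} (∅)
  {x55} × {g} = {(x55,g)}
  {x55} × {h} = {(x55,h)}
  {x56} × {g} = {(x56,g)}
  {x56} × {h} = {(x56,h)}
  {x54, x56} × {g} = {(x54,g), (x56,g)}
  {x54, x56} × {h} = {(x54,h), (x56,h)}
  {x55} × {g, h} = {(x55,g), (x55,h)}
  {x55, x56} × {g} = {(x55,g), (x56,g)}
  {x55, x56} × {h} = {(x55,h), (x56,h)}
  {x56} × {g, h} = {(x56,g), (x56,h)}
  {x54, x55, x56} × {g} = {(x54,g), (x55,g), (x56,g)}
  {x54, x55, x56} × {h} = {(x54,h), (x55,h), (x56,h)}
  {x54, x56} × {g, h} = {(x54,g), (x54,h), (x56,g), (x56,h)}
  {x55, x56} × {g, h} = {(x55,g), (x55,h), (x56,g), (x56,h)}
  {x54, x55, x56} × {g, h} = {(x54,g), (x54,h), (x55,g), (x55,h), (x56,g), (x56,h)}
These 16 distinct sets form the basis B.
Close under arbitrary unions to get τ_{X×Y}; counting gives |τ_{X×Y}| = 36.


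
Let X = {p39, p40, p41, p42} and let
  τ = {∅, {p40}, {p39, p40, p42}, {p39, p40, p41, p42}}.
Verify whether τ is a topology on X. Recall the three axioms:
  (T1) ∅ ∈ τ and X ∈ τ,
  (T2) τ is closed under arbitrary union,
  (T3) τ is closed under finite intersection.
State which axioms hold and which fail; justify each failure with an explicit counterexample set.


τ IS a topology on X.

Axiom (T1): ∅ ∈ τ? Yes; X ∈ τ? Yes.
Axiom (T2/T3): check pairwise unions and intersections of members of τ.
All pairwise intersections and unions checked — each lies in τ. Therefore τ satisfies (T1), (T2), (T3): it IS a topology on X.


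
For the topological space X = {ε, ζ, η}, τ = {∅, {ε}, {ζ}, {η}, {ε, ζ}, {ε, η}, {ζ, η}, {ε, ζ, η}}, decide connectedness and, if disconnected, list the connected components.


(X, τ) is disconnected; components = [{ε}, {ζ}, {η}].

Find clopen sets (U ∈ τ with X ∖ U ∈ τ):
  U = ∅, X ∖ U = {ε, ζ, η} — both open, so U is clopen.
  U = {ε}, X ∖ U = {ζ, η} — both open, so U is clopen.
  U = {ζ}, X ∖ U = {ε, η} — both open, so U is clopen.
  U = {η}, X ∖ U = {ε, ζ} — both open, so U is clopen.
  U = {ε, ζ}, X ∖ U = {η} — both open, so U is clopen.
  U = {ε, η}, X ∖ U = {ζ} — both open, so U is clopen.
  U = {ζ, η}, X ∖ U = {ε} — both open, so U is clopen.
  U = {ε, ζ, η}, X ∖ U = ∅ — both open, so U is clopen.
Nontrivial clopen(s) exist: e.g. {ζ}. So (X, τ) is disconnected.
Compute connected components by grouping points that agree on all clopens:
  component: {ε}
  component: {ζ}
  component: {η}


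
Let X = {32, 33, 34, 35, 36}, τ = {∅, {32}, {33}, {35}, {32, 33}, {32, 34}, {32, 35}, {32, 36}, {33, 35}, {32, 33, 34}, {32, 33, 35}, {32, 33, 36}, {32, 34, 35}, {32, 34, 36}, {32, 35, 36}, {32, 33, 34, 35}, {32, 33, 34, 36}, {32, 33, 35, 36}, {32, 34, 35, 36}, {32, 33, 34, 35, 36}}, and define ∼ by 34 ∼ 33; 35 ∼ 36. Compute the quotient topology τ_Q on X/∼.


X/∼ = {[32], [33=34], [35=36]}; |τ_Q| = 5.

Equivalence classes: [32], [33=34], [35=36].
Quotient map π: X → X/∼ sends 32 ↦ [32], 33 ↦ [33=34], 34 ↦ [33=34], 35 ↦ [35=36], 36 ↦ [35=36].
For each subset V ⊆ X/∼, compute π^{-1}(V) ⊆ X and check whether π^{-1}(V) ∈ τ. V is open in τ_Q iff π^{-1}(V) ∈ τ.
  V = {}: π^{-1}(V) = ∅ ∈ τ ✓.
  V = {[32]}: π^{-1}(V) = {32} ∈ τ ✓.
  V = {[33=34]}: π^{-1}(V) = {33, 34} ∉ τ ✗.
  V = {[32], [33=34]}: π^{-1}(V) = {32, 33, 34} ∈ τ ✓.
  V = {[35=36]}: π^{-1}(V) = {35, 36} ∉ τ ✗.
  V = {[32], [35=36]}: π^{-1}(V) = {32, 35, 36} ∈ τ ✓.
  V = {[33=34], [35=36]}: π^{-1}(V) = {33, 34, 35, 36} ∉ τ ✗.
  V = {[32], [33=34], [35=36]}: π^{-1}(V) = {32, 33, 34, 35, 36} ∈ τ ✓.
Open sets in the quotient: τ_Q = {{}, {[32]}, {[32], [33=34]}, {[32], [35=36]}, {[32], [33=34], [35=36]}} (5 elements).


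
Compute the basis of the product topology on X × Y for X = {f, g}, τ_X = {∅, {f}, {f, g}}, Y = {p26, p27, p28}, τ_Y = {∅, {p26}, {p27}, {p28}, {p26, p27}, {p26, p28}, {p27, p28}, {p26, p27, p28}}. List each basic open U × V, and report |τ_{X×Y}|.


Basis B = {∅ × ∅, {f} × {p26}, {f} × {p27}, {f} × {p28}, {f} × {p26, p27}, {f} × {p26, p28}, {f, g} × {p26}, {f} × {p27, p28}, {f, g} × {p27}, {f, g} × {p28}, {f} × {p26, p27, p28}, {f, g} × {p26, p27}, {f, g} × {p26, p28}, {f, g} × {p27, p28}, {f, g} × {p26, p27, p28}}; |τ_{X×Y}| = 27.

Enumerate products U × V with U ∈ τ_X, V ∈ τ_Y (deduplicated):
  ∅ × ∅ = {} (∅)
  {f} × {p26} = {(f,p26)}
  {f} × {p27} = {(f,p27)}
  {f} × {p28} = {(f,p28)}
  {f} × {p26, p27} = {(f,p26), (f,p27)}
  {f} × {p26, p28} = {(f,p26), (f,p28)}
  {f, g} × {p26} = {(f,p26), (g,p26)}
  {f} × {p27, p28} = {(f,p27), (f,p28)}
  {f, g} × {p27} = {(f,p27), (g,p27)}
  {f, g} × {p28} = {(f,p28), (g,p28)}
  {f} × {p26, p27, p28} = {(f,p26), (f,p27), (f,p28)}
  {f, g} × {p26, p27} = {(f,p26), (f,p27), (g,p26), (g,p27)}
  {f, g} × {p26, p28} = {(f,p26), (f,p28), (g,p26), (g,p28)}
  {f, g} × {p27, p28} = {(f,p27), (f,p28), (g,p27), (g,p28)}
  {f, g} × {p26, p27, p28} = {(f,p26), (f,p27), (f,p28), (g,p26), (g,p27), (g,p28)}
These 15 distinct sets form the basis B.
Close under arbitrary unions to get τ_{X×Y}; counting gives |τ_{X×Y}| = 27.


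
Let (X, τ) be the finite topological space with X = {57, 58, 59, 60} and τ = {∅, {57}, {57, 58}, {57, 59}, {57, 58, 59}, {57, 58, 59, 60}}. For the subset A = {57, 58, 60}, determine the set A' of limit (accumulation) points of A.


A' = {58, 59, 60}

For each x ∈ X, list the open sets U ∈ τ with x ∈ U, then check whether U ∩ (A ∖ {x}) ≠ ∅ for every such U.
  x = 57: open {57} ∋ x has {57} ∩ (A ∖ {57}) = ∅, so x is NOT a limit point.
  x = 58: opens ∋ x are {57, 58}, {57, 58, 59}, {57, 58, 59, 60}; each meets A ∖ {58}, so x IS a limit point.
  x = 59: opens ∋ x are {57, 59}, {57, 58, 59}, {57, 58, 59, 60}; each meets A ∖ {59}, so x IS a limit point.
  x = 60: opens ∋ x are {57, 58, 59, 60}; each meets A ∖ {60}, so x IS a limit point.
Collecting: A' = {58, 59, 60}.


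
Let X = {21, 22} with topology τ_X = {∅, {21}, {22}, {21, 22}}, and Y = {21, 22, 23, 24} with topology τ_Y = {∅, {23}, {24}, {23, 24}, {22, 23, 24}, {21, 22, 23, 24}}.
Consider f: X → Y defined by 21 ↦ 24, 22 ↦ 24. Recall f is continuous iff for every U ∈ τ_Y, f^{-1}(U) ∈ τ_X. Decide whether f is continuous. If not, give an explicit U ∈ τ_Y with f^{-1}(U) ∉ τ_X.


f IS continuous.

Compute f^{-1}(U) for each U ∈ τ_Y:
  U = ∅: f^{-1}(U) = ∅ ∈ τ_X ✓.
  U = {23}: f^{-1}(U) = ∅ ∈ τ_X ✓.
  U = {24}: f^{-1}(U) = {21, 22} ∈ τ_X ✓.
  U = {23, 24}: f^{-1}(U) = {21, 22} ∈ τ_X ✓.
  U = {22, 23, 24}: f^{-1}(U) = {21, 22} ∈ τ_X ✓.
  U = {21, 22, 23, 24}: f^{-1}(U) = {21, 22} ∈ τ_X ✓.
Every preimage lies in τ_X, so f IS continuous.


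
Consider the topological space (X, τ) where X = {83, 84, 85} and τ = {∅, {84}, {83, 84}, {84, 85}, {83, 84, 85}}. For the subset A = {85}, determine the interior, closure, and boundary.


int(A) = ∅, cl(A) = {85}, ∂A = {85}.

Closed sets in (X, τ) are complements of opens:
  closed(X, τ) = {∅, {83}, {85}, {83, 85}, {83, 84, 85}}.
int(A) = ⋃ {U ∈ τ : U ⊆ A}. Opens contained in A: ∅.
Taking the union of these: int(A) = ∅.
cl(A) = ⋂ {C closed : A ⊆ C}. Closed sets containing A: {85}, {83, 85}, {83, 84, 85}.
Intersecting these: cl(A) = {85}.
∂A = cl(A) ∖ int(A) = {85} ∖ ∅ = {85}.


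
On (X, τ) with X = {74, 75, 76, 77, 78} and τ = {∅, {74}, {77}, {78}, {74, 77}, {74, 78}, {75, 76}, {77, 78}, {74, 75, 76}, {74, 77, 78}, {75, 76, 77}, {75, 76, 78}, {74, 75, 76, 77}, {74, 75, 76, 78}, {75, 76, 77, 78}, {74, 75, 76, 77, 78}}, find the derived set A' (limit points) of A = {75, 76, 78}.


A' = {75, 76}

For each x ∈ X, list the open sets U ∈ τ with x ∈ U, then check whether U ∩ (A ∖ {x}) ≠ ∅ for every such U.
  x = 74: open {74} ∋ x has {74} ∩ (A ∖ {74}) = ∅, so x is NOT a limit point.
  x = 75: opens ∋ x are {75, 76}, {74, 75, 76}, {75, 76, 77}, {75, 76, 78}, {74, 75, 76, 77}, {74, 75, 76, 78}, {75, 76, 77, 78}, {74, 75, 76, 77, 78}; each meets A ∖ {75}, so x IS a limit point.
  x = 76: opens ∋ x are {75, 76}, {74, 75, 76}, {75, 76, 77}, {75, 76, 78}, {74, 75, 76, 77}, {74, 75, 76, 78}, {75, 76, 77, 78}, {74, 75, 76, 77, 78}; each meets A ∖ {76}, so x IS a limit point.
  x = 77: open {77} ∋ x has {77} ∩ (A ∖ {77}) = ∅, so x is NOT a limit point.
  x = 78: open {78} ∋ x has {78} ∩ (A ∖ {78}) = ∅, so x is NOT a limit point.
Collecting: A' = {75, 76}.


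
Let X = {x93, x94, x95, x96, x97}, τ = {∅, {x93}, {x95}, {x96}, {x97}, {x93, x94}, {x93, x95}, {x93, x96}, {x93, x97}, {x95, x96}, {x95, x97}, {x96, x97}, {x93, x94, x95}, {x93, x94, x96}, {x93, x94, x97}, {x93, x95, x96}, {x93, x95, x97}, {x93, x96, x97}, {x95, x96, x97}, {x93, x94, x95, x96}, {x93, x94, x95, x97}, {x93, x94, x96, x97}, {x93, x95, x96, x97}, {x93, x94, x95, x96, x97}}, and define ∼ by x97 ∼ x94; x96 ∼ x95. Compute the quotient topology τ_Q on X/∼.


X/∼ = {[x93], [x94=x97], [x95=x96]}; |τ_Q| = 6.

Equivalence classes: [x93], [x94=x97], [x95=x96].
Quotient map π: X → X/∼ sends x93 ↦ [x93], x94 ↦ [x94=x97], x95 ↦ [x95=x96], x96 ↦ [x95=x96], x97 ↦ [x94=x97].
For each subset V ⊆ X/∼, compute π^{-1}(V) ⊆ X and check whether π^{-1}(V) ∈ τ. V is open in τ_Q iff π^{-1}(V) ∈ τ.
  V = {}: π^{-1}(V) = ∅ ∈ τ ✓.
  V = {[x93]}: π^{-1}(V) = {x93} ∈ τ ✓.
  V = {[x94=x97]}: π^{-1}(V) = {x94, x97} ∉ τ ✗.
  V = {[x93], [x94=x97]}: π^{-1}(V) = {x93, x94, x97} ∈ τ ✓.
  V = {[x95=x96]}: π^{-1}(V) = {x95, x96} ∈ τ ✓.
  V = {[x93], [x95=x96]}: π^{-1}(V) = {x93, x95, x96} ∈ τ ✓.
  V = {[x94=x97], [x95=x96]}: π^{-1}(V) = {x94, x95, x96, x97} ∉ τ ✗.
  V = {[x93], [x94=x97], [x95=x96]}: π^{-1}(V) = {x93, x94, x95, x96, x97} ∈ τ ✓.
Open sets in the quotient: τ_Q = {{}, {[x93]}, {[x93], [x94=x97]}, {[x95=x96]}, {[x93], [x95=x96]}, {[x93], [x94=x97], [x95=x96]}} (6 elements).


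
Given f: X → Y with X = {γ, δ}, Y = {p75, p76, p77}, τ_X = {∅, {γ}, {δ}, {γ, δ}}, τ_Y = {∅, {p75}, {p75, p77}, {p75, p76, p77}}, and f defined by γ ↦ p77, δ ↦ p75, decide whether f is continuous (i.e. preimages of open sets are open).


f IS continuous.

Compute f^{-1}(U) for each U ∈ τ_Y:
  U = ∅: f^{-1}(U) = ∅ ∈ τ_X ✓.
  U = {p75}: f^{-1}(U) = {δ} ∈ τ_X ✓.
  U = {p75, p77}: f^{-1}(U) = {γ, δ} ∈ τ_X ✓.
  U = {p75, p76, p77}: f^{-1}(U) = {γ, δ} ∈ τ_X ✓.
Every preimage lies in τ_X, so f IS continuous.


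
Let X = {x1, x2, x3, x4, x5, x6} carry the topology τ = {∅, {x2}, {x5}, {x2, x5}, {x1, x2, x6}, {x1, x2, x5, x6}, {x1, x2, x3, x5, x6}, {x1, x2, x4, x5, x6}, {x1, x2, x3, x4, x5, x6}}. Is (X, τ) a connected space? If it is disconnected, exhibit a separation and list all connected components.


(X, τ) is connected.

Find clopen sets (U ∈ τ with X ∖ U ∈ τ):
  U = ∅, X ∖ U = {x1, x2, x3, x4, x5, x6} — both open, so U is clopen.
  U = {x1, x2, x3, x4, x5, x6}, X ∖ U = ∅ — both open, so U is clopen.
Only trivial clopens (∅ and X) exist, so (X, τ) is connected.
Compute connected components by grouping points that agree on all clopens:
  component: {x1, x2, x3, x4, x5, x6}


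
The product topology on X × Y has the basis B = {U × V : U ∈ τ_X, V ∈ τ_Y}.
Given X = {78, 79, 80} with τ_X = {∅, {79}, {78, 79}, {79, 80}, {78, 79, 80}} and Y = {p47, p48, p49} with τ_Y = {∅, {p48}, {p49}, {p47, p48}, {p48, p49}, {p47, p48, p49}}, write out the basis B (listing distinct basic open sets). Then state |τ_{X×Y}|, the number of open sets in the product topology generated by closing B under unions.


Basis B = {∅ × ∅, {79} × {p48}, {79} × {p49}, {78, 79} × {p48}, {78, 79} × {p49}, {79} × {p47, p48}, {79} × {p48, p49}, {79, 80} × {p48}, {79, 80} × {p49}, {78, 79, 80} × {p48}, {78, 79, 80} × {p49}, {79} × {p47, p48, p49}, {78, 79} × {p47, p48}, {78, 79} × {p48, p49}, {79, 80} × {p47, p48}, {79, 80} × {p48, p49}, {78, 79} × {p47, p48, p49}, {78, 79, 80} × {p47, p48}, {78, 79, 80} × {p48, p49}, {79, 80} × {p47, p48, p49}, {78, 79, 80} × {p47, p48, p49}}; |τ_{X×Y}| = 70.

Enumerate products U × V with U ∈ τ_X, V ∈ τ_Y (deduplicated):
  ∅ × ∅ = {} (∅)
  {79} × {p48} = {(79,p48)}
  {79} × {p49} = {(79,p49)}
  {78, 79} × {p48} = {(78,p48), (79,p48)}
  {78, 79} × {p49} = {(78,p49), (79,p49)}
  {79} × {p47, p48} = {(79,p47), (79,p48)}
  {79} × {p48, p49} = {(79,p48), (79,p49)}
  {79, 80} × {p48} = {(79,p48), (80,p48)}
  {79, 80} × {p49} = {(79,p49), (80,p49)}
  {78, 79, 80} × {p48} = {(78,p48), (79,p48), (80,p48)}
  {78, 79, 80} × {p49} = {(78,p49), (79,p49), (80,p49)}
  {79} × {p47, p48, p49} = {(79,p47), (79,p48), (79,p49)}
  {78, 79} × {p47, p48} = {(78,p47), (78,p48), (79,p47), (79,p48)}
  {78, 79} × {p48, p49} = {(78,p48), (78,p49), (79,p48), (79,p49)}
  {79, 80} × {p47, p48} = {(79,p47), (79,p48), (80,p47), (80,p48)}
  {79, 80} × {p48, p49} = {(79,p48), (79,p49), (80,p48), (80,p49)}
  {78, 79} × {p47, p48, p49} = {(78,p47), (78,p48), (78,p49), (79,p47), (79,p48), (79,p49)}
  {78, 79, 80} × {p47, p48} = {(78,p47), (78,p48), (79,p47), (79,p48), (80,p47), (80,p48)}
  {78, 79, 80} × {p48, p49} = {(78,p48), (78,p49), (79,p48), (79,p49), (80,p48), (80,p49)}
  {79, 80} × {p47, p48, p49} = {(79,p47), (79,p48), (79,p49), (80,p47), (80,p48), (80,p49)}
  {78, 79, 80} × {p47, p48, p49} = {(78,p47), (78,p48), (78,p49), (79,p47), (79,p48), (79,p49), (80,p47), (80,p48), (80,p49)}
These 21 distinct sets form the basis B.
Close under arbitrary unions to get τ_{X×Y}; counting gives |τ_{X×Y}| = 70.


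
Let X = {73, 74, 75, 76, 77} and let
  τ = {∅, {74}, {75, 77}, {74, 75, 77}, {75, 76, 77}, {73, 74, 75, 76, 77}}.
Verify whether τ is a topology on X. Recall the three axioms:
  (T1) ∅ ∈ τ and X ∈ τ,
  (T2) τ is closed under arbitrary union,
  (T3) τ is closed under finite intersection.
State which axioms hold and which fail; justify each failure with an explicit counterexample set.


τ is NOT a topology on X.

Axiom (T1): ∅ ∈ τ? Yes; X ∈ τ? Yes.
Axiom (T2/T3): check pairwise unions and intersections of members of τ.
Counterexample for (T2): {74} ∪ {75, 76, 77} = {74, 75, 76, 77} ∉ τ. Therefore τ is NOT a topology.


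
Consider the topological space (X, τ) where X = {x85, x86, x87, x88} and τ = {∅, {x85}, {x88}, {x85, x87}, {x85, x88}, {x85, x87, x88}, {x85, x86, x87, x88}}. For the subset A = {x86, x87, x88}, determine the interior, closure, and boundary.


int(A) = {x88}, cl(A) = {x86, x87, x88}, ∂A = {x86, x87}.

Closed sets in (X, τ) are complements of opens:
  closed(X, τ) = {∅, {x86}, {x86, x87}, {x86, x88}, {x85, x86, x87}, {x86, x87, x88}, {x85, x86, x87, x88}}.
int(A) = ⋃ {U ∈ τ : U ⊆ A}. Opens contained in A: ∅, {x88}.
Taking the union of these: int(A) = {x88}.
cl(A) = ⋂ {C closed : A ⊆ C}. Closed sets containing A: {x86, x87, x88}, {x85, x86, x87, x88}.
Intersecting these: cl(A) = {x86, x87, x88}.
∂A = cl(A) ∖ int(A) = {x86, x87, x88} ∖ {x88} = {x86, x87}.


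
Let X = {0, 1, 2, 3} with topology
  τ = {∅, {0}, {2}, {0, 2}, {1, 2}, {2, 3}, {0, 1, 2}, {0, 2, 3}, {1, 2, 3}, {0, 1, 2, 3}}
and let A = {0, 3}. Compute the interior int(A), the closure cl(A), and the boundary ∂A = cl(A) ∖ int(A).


int(A) = {0}, cl(A) = {0, 3}, ∂A = {3}.

Closed sets in (X, τ) are complements of opens:
  closed(X, τ) = {∅, {0}, {1}, {3}, {0, 1}, {0, 3}, {1, 3}, {0, 1, 3}, {1, 2, 3}, {0, 1, 2, 3}}.
int(A) = ⋃ {U ∈ τ : U ⊆ A}. Opens contained in A: ∅, {0}.
Taking the union of these: int(A) = {0}.
cl(A) = ⋂ {C closed : A ⊆ C}. Closed sets containing A: {0, 3}, {0, 1, 3}, {0, 1, 2, 3}.
Intersecting these: cl(A) = {0, 3}.
∂A = cl(A) ∖ int(A) = {0, 3} ∖ {0} = {3}.


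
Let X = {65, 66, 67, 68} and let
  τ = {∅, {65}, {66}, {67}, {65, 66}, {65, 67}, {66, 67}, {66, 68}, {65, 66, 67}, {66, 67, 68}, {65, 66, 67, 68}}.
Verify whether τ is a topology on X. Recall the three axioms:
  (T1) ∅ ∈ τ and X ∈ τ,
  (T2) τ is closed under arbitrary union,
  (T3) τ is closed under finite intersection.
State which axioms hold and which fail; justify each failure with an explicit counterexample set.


τ is NOT a topology on X.

Axiom (T1): ∅ ∈ τ? Yes; X ∈ τ? Yes.
Axiom (T2/T3): check pairwise unions and intersections of members of τ.
Counterexample for (T2): {65} ∪ {66, 68} = {65, 66, 68} ∉ τ. Therefore τ is NOT a topology.


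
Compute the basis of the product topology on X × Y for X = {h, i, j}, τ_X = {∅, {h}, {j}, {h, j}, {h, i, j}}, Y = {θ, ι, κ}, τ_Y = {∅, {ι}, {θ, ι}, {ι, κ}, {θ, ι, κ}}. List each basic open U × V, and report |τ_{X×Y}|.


Basis B = {∅ × ∅, {h} × {ι}, {j} × {ι}, {h} × {θ, ι}, {h} × {ι, κ}, {h, j} × {ι}, {j} × {θ, ι}, {j} × {ι, κ}, {h} × {θ, ι, κ}, {h, i, j} × {ι}, {j} × {θ, ι, κ}, {h, j} × {θ, ι}, {h, j} × {ι, κ}, {h, j} × {θ, ι, κ}, {h, i, j} × {θ, ι}, {h, i, j} × {ι, κ}, {h, i, j} × {θ, ι, κ}}; |τ_{X×Y}| = 50.

Enumerate products U × V with U ∈ τ_X, V ∈ τ_Y (deduplicated):
  ∅ × ∅ = {} (∅)
  {h} × {ι} = {(h,ι)}
  {j} × {ι} = {(j,ι)}
  {h} × {θ, ι} = {(h,θ), (h,ι)}
  {h} × {ι, κ} = {(h,ι), (h,κ)}
  {h, j} × {ι} = {(h,ι), (j,ι)}
  {j} × {θ, ι} = {(j,θ), (j,ι)}
  {j} × {ι, κ} = {(j,ι), (j,κ)}
  {h} × {θ, ι, κ} = {(h,θ), (h,ι), (h,κ)}
  {h, i, j} × {ι} = {(h,ι), (i,ι), (j,ι)}
  {j} × {θ, ι, κ} = {(j,θ), (j,ι), (j,κ)}
  {h, j} × {θ, ι} = {(h,θ), (h,ι), (j,θ), (j,ι)}
  {h, j} × {ι, κ} = {(h,ι), (h,κ), (j,ι), (j,κ)}
  {h, j} × {θ, ι, κ} = {(h,θ), (h,ι), (h,κ), (j,θ), (j,ι), (j,κ)}
  {h, i, j} × {θ, ι} = {(h,θ), (h,ι), (i,θ), (i,ι), (j,θ), (j,ι)}
  {h, i, j} × {ι, κ} = {(h,ι), (h,κ), (i,ι), (i,κ), (j,ι), (j,κ)}
  {h, i, j} × {θ, ι, κ} = {(h,θ), (h,ι), (h,κ), (i,θ), (i,ι), (i,κ), (j,θ), (j,ι), (j,κ)}
These 17 distinct sets form the basis B.
Close under arbitrary unions to get τ_{X×Y}; counting gives |τ_{X×Y}| = 50.


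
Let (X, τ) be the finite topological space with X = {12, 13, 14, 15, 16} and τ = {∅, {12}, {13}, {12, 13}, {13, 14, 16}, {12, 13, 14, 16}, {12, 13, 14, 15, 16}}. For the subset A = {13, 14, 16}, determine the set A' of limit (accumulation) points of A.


A' = {14, 15, 16}

For each x ∈ X, list the open sets U ∈ τ with x ∈ U, then check whether U ∩ (A ∖ {x}) ≠ ∅ for every such U.
  x = 12: open {12} ∋ x has {12} ∩ (A ∖ {12}) = ∅, so x is NOT a limit point.
  x = 13: open {13} ∋ x has {13} ∩ (A ∖ {13}) = ∅, so x is NOT a limit point.
  x = 14: opens ∋ x are {13, 14, 16}, {12, 13, 14, 16}, {12, 13, 14, 15, 16}; each meets A ∖ {14}, so x IS a limit point.
  x = 15: opens ∋ x are {12, 13, 14, 15, 16}; each meets A ∖ {15}, so x IS a limit point.
  x = 16: opens ∋ x are {13, 14, 16}, {12, 13, 14, 16}, {12, 13, 14, 15, 16}; each meets A ∖ {16}, so x IS a limit point.
Collecting: A' = {14, 15, 16}.


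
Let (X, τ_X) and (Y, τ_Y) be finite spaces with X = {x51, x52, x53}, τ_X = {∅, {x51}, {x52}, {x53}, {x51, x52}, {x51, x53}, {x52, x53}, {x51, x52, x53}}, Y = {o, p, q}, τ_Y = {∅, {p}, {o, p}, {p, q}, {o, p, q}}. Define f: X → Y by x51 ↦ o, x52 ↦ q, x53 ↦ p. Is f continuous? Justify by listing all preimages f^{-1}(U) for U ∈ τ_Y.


f IS continuous.

Compute f^{-1}(U) for each U ∈ τ_Y:
  U = ∅: f^{-1}(U) = ∅ ∈ τ_X ✓.
  U = {p}: f^{-1}(U) = {x53} ∈ τ_X ✓.
  U = {o, p}: f^{-1}(U) = {x51, x53} ∈ τ_X ✓.
  U = {p, q}: f^{-1}(U) = {x52, x53} ∈ τ_X ✓.
  U = {o, p, q}: f^{-1}(U) = {x51, x52, x53} ∈ τ_X ✓.
Every preimage lies in τ_X, so f IS continuous.


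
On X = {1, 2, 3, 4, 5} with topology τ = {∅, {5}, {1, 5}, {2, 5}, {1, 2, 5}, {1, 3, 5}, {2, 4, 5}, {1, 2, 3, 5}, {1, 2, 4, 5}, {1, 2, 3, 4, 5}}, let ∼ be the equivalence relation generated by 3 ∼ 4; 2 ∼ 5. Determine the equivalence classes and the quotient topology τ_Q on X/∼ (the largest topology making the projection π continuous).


X/∼ = {[1], [2=5], [3=4]}; |τ_Q| = 4.

Equivalence classes: [1], [2=5], [3=4].
Quotient map π: X → X/∼ sends 1 ↦ [1], 2 ↦ [2=5], 3 ↦ [3=4], 4 ↦ [3=4], 5 ↦ [2=5].
For each subset V ⊆ X/∼, compute π^{-1}(V) ⊆ X and check whether π^{-1}(V) ∈ τ. V is open in τ_Q iff π^{-1}(V) ∈ τ.
  V = {}: π^{-1}(V) = ∅ ∈ τ ✓.
  V = {[1]}: π^{-1}(V) = {1} ∉ τ ✗.
  V = {[2=5]}: π^{-1}(V) = {2, 5} ∈ τ ✓.
  V = {[1], [2=5]}: π^{-1}(V) = {1, 2, 5} ∈ τ ✓.
  V = {[3=4]}: π^{-1}(V) = {3, 4} ∉ τ ✗.
  V = {[1], [3=4]}: π^{-1}(V) = {1, 3, 4} ∉ τ ✗.
  V = {[2=5], [3=4]}: π^{-1}(V) = {2, 3, 4, 5} ∉ τ ✗.
  V = {[1], [2=5], [3=4]}: π^{-1}(V) = {1, 2, 3, 4, 5} ∈ τ ✓.
Open sets in the quotient: τ_Q = {{}, {[2=5]}, {[1], [2=5]}, {[1], [2=5], [3=4]}} (4 elements).
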